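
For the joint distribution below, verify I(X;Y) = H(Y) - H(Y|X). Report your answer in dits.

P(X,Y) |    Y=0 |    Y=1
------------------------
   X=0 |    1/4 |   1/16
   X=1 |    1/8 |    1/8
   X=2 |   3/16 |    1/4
I(X;Y) = 0.0247 dits

Mutual information has multiple equivalent forms:
- I(X;Y) = H(X) - H(X|Y)
- I(X;Y) = H(Y) - H(Y|X)
- I(X;Y) = H(X) + H(Y) - H(X,Y)

Computing all quantities:
H(X) = 0.4654, H(Y) = 0.2976, H(X,Y) = 0.7384
H(X|Y) = 0.4407, H(Y|X) = 0.2729

Verification:
H(X) - H(X|Y) = 0.4654 - 0.4407 = 0.0247
H(Y) - H(Y|X) = 0.2976 - 0.2729 = 0.0247
H(X) + H(Y) - H(X,Y) = 0.4654 + 0.2976 - 0.7384 = 0.0247

All forms give I(X;Y) = 0.0247 dits. ✓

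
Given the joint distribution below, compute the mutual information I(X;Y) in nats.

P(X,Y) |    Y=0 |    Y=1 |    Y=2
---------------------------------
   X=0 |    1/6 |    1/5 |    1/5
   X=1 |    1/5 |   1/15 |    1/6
0.0290 nats

Mutual information: I(X;Y) = H(X) + H(Y) - H(X,Y)

Marginals:
P(X) = (17/30, 13/30), H(X) = 0.6842 nats
P(Y) = (11/30, 4/15, 11/30), H(Y) = 1.0882 nats

Joint entropy: H(X,Y) = 1.7435 nats

I(X;Y) = 0.6842 + 1.0882 - 1.7435 = 0.0290 nats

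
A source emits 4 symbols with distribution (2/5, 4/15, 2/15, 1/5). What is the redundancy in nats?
0.0768 nats

Redundancy measures how far a source is from maximum entropy:
R = H_max - H(X)

Maximum entropy for 4 symbols: H_max = log_e(4) = 1.3863 nats
Actual entropy: H(X) = 1.3095 nats
Redundancy: R = 1.3863 - 1.3095 = 0.0768 nats

This redundancy represents potential for compression: the source could be compressed by 0.0768 nats per symbol.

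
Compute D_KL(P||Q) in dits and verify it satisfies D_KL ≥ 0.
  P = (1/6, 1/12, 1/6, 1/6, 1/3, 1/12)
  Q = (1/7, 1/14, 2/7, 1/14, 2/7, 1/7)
0.0419 dits

KL divergence satisfies the Gibbs inequality: D_KL(P||Q) ≥ 0 for all distributions P, Q.

D_KL(P||Q) = Σ p(x) log(p(x)/q(x))
Term by term:
  x=0: 1/6 × log_10[(1/6)/(1/7)] = 0.0112
  x=1: 1/12 × log_10[(1/12)/(1/14)] = 0.0056
  x=2: 1/6 × log_10[(1/6)/(2/7)] = -0.0390
  x=3: 1/6 × log_10[(1/6)/(1/14)] = 0.0613
  x=4: 1/3 × log_10[(1/3)/(2/7)] = 0.0223
  x=5: 1/12 × log_10[(1/12)/(1/7)] = -0.0195
D_KL(P||Q) = 0.0419 dits

D_KL(P||Q) = 0.0419 ≥ 0 ✓

This non-negativity is a fundamental property: relative entropy cannot be negative because it measures how different Q is from P.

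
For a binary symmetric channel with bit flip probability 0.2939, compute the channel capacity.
0.1263 bits

For a binary symmetric channel (BSC) with error probability p:
Capacity C = 1 - H(p) bits per symbol

where H(p) = -p log₂(p) - (1-p) log₂(1-p) is the binary entropy function.

H(0.2939) = 0.8737 bits
C = 1 - 0.8737 = 0.1263 bits per symbol

This means we can reliably transmit up to 0.1263 bits of information per channel use.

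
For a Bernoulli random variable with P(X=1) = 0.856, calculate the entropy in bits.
0.5946 bits

The binary entropy function is:
H(p) = -p log(p) - (1-p) log(1-p)

H(0.856) = -0.856 × log_2(0.856) - 0.144 × log_2(0.144)
H(0.856) = 0.5946 bits

Note: Binary entropy is maximized at p=0.5 (H=1 bit) and minimized at p=0 or p=1 (H=0).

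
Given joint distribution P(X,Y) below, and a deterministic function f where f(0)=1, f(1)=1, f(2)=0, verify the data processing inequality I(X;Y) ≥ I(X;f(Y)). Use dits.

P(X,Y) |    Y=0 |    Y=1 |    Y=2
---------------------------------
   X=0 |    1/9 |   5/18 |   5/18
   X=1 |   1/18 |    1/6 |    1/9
I(X;Y) = 0.0016, I(X;f(Y)) = 0.0014, inequality holds: 0.0016 ≥ 0.0014

Data Processing Inequality: For any Markov chain X → Y → Z, we have I(X;Y) ≥ I(X;Z).

Here Z = f(Y) is a deterministic function of Y, forming X → Y → Z.

Original I(X;Y) = 0.0016 dits

After applying f:
P(X,Z) where Z=f(Y):
- P(X,Z=0) = P(X,Y=2)
- P(X,Z=1) = P(X,Y=0) + P(X,Y=1)

I(X;Z) = I(X;f(Y)) = 0.0014 dits

Verification: 0.0016 ≥ 0.0014 ✓

Information cannot be created by processing; the function f can only lose information about X.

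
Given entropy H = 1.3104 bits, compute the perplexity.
2.4801

Perplexity is 2^H (or exp(H) for natural log).

H = 1.3104 bits
Perplexity = 2^1.3104 = 2.4801

Interpretation: The model's uncertainty is equivalent to choosing uniformly among 2.5 options.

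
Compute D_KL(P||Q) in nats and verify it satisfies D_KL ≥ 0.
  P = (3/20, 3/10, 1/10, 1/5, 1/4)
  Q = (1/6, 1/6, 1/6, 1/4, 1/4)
0.0648 nats

KL divergence satisfies the Gibbs inequality: D_KL(P||Q) ≥ 0 for all distributions P, Q.

D_KL(P||Q) = Σ p(x) log(p(x)/q(x))
Term by term:
  x=0: 3/20 × log_e[(3/20)/(1/6)] = -0.0158
  x=1: 3/10 × log_e[(3/10)/(1/6)] = 0.1763
  x=2: 1/10 × log_e[(1/10)/(1/6)] = -0.0511
  x=3: 1/5 × log_e[(1/5)/(1/4)] = -0.0446
  x=4: 1/4 × log_e[(1/4)/(1/4)] = 0.0000
D_KL(P||Q) = 0.0648 nats

D_KL(P||Q) = 0.0648 ≥ 0 ✓

This non-negativity is a fundamental property: relative entropy cannot be negative because it measures how different Q is from P.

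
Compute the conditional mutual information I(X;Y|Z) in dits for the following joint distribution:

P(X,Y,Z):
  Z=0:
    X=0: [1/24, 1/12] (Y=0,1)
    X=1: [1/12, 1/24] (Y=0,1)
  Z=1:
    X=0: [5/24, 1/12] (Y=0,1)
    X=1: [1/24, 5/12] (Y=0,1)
0.0771 dits

Conditional mutual information: I(X;Y|Z) = H(X|Z) + H(Y|Z) - H(X,Y|Z)

H(Z) = 0.2442
H(X,Z) = 0.5371 → H(X|Z) = 0.2929
H(Y,Z) = 0.5268 → H(Y|Z) = 0.2826
H(X,Y,Z) = 0.7427 → H(X,Y|Z) = 0.4984

I(X;Y|Z) = 0.2929 + 0.2826 - 0.4984 = 0.0771 dits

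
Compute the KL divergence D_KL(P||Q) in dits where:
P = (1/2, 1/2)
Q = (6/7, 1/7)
0.1550 dits

KL divergence: D_KL(P||Q) = Σ p(x) log(p(x)/q(x))

Computing term by term:
  x=0: 1/2 × log_10[(1/2)/(6/7)] = 1/2 × -0.2341 = -0.1170
  x=1: 1/2 × log_10[(1/2)/(1/7)] = 1/2 × 0.5441 = 0.2720

D_KL(P||Q) = 0.1550 dits

Note: KL divergence is always non-negative and equals 0 iff P = Q.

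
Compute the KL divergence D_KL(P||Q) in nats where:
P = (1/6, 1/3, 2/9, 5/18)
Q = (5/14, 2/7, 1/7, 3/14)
0.0946 nats

KL divergence: D_KL(P||Q) = Σ p(x) log(p(x)/q(x))

Computing term by term:
  x=0: 1/6 × log_e[(1/6)/(5/14)] = 1/6 × -0.7621 = -0.1270
  x=1: 1/3 × log_e[(1/3)/(2/7)] = 1/3 × 0.1542 = 0.0514
  x=2: 2/9 × log_e[(2/9)/(1/7)] = 2/9 × 0.4418 = 0.0982
  x=3: 5/18 × log_e[(5/18)/(3/14)] = 5/18 × 0.2595 = 0.0721

D_KL(P||Q) = 0.0946 nats

Note: KL divergence is always non-negative and equals 0 iff P = Q.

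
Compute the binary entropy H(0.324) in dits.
0.2735 dits

The binary entropy function is:
H(p) = -p log(p) - (1-p) log(1-p)

H(0.324) = -0.324 × log_10(0.324) - 0.676 × log_10(0.676)
H(0.324) = 0.2735 dits

Note: Binary entropy is maximized at p=0.5 (H=1 bit) and minimized at p=0 or p=1 (H=0).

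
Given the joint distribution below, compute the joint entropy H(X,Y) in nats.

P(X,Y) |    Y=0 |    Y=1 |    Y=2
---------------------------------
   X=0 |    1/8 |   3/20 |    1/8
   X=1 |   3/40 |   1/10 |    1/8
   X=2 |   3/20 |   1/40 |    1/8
2.1256 nats

Joint entropy is H(X,Y) = -Σ_{x,y} p(x,y) log p(x,y).

Summing over all non-zero entries:
H(X,Y) = -[1/8·log_e(1/8) + 3/20·log_e(3/20) + 1/8·log_e(1/8) + 3/40·log_e(3/40) + 1/10·log_e(1/10) + 1/8·log_e(1/8) + 3/20·log_e(3/20) + 1/40·log_e(1/40) + 1/8·log_e(1/8)]
H(X,Y) = 2.1256 nats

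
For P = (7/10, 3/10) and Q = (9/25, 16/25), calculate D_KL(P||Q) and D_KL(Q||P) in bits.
D_KL(P||Q) = 0.3436, D_KL(Q||P) = 0.3542

KL divergence is not symmetric: D_KL(P||Q) ≠ D_KL(Q||P) in general.

D_KL(P||Q) = 0.3436 bits
D_KL(Q||P) = 0.3542 bits

No, they are not equal!

This asymmetry is why KL divergence is not a true distance metric.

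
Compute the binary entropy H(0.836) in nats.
0.4462 nats

The binary entropy function is:
H(p) = -p log(p) - (1-p) log(1-p)

H(0.836) = -0.836 × log_e(0.836) - 0.164 × log_e(0.164)
H(0.836) = 0.4462 nats

Note: Binary entropy is maximized at p=0.5 (H=1 bit) and minimized at p=0 or p=1 (H=0).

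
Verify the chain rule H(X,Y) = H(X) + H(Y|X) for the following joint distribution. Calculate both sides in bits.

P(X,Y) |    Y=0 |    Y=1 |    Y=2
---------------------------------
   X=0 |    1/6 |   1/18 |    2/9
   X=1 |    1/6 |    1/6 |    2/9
H(X,Y) = 2.4886, H(X) = 0.9911, H(Y|X) = 1.4975 (all in bits)

Chain rule: H(X,Y) = H(X) + H(Y|X)

Left side — joint entropy directly:
H(X,Y) = -Σ p(x,y) log p(x,y) = 2.4886 bits

Right side — compute H(Y|X) from the conditional distributions:
P(X) = (4/9, 5/9), so H(X) = 0.9911 bits
H(Y|X) = Σ_x P(X=x) · H(Y|X=x):
  P(Y|X=0) = (3/8, 1/8, 1/2), H(Y|X=0) = 1.4056, weight P(X=0) = 4/9
  P(Y|X=1) = (3/10, 3/10, 2/5), H(Y|X=1) = 1.5710, weight P(X=1) = 5/9
H(Y|X) = 1.4975 bits

H(X) + H(Y|X) = 0.9911 + 1.4975 = 2.4886 bits

Both sides equal 2.4886 bits. ✓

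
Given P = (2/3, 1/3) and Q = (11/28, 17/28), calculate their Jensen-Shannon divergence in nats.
0.0381 nats

Jensen-Shannon divergence is:
JSD(P||Q) = 0.5 × D_KL(P||M) + 0.5 × D_KL(Q||M)
where M = 0.5 × (P + Q) is the mixture distribution.

M = 0.5 × (2/3, 1/3) + 0.5 × (11/28, 17/28) = (0.529762, 0.470238)

D_KL(P||M) = 0.0385 nats
D_KL(Q||M) = 0.0377 nats

JSD(P||Q) = 0.5 × 0.0385 + 0.5 × 0.0377 = 0.0381 nats

Unlike KL divergence, JSD is symmetric and bounded: 0 ≤ JSD ≤ log(2).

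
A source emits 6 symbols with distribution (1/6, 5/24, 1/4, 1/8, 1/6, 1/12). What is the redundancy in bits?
0.0781 bits

Redundancy measures how far a source is from maximum entropy:
R = H_max - H(X)

Maximum entropy for 6 symbols: H_max = log_2(6) = 2.5850 bits
Actual entropy: H(X) = 2.5069 bits
Redundancy: R = 2.5850 - 2.5069 = 0.0781 bits

This redundancy represents potential for compression: the source could be compressed by 0.0781 bits per symbol.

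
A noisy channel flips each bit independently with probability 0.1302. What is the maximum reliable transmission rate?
0.4420 bits

For a binary symmetric channel (BSC) with error probability p:
Capacity C = 1 - H(p) bits per symbol

where H(p) = -p log₂(p) - (1-p) log₂(1-p) is the binary entropy function.

H(0.1302) = 0.5580 bits
C = 1 - 0.5580 = 0.4420 bits per symbol

This means we can reliably transmit up to 0.4420 bits of information per channel use.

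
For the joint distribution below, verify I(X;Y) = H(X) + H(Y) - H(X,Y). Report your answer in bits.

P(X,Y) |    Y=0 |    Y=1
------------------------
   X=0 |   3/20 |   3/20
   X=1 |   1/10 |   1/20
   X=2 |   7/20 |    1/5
I(X;Y) = 0.0131 bits

Mutual information has multiple equivalent forms:
- I(X;Y) = H(X) - H(X|Y)
- I(X;Y) = H(Y) - H(Y|X)
- I(X;Y) = H(X) + H(Y) - H(X,Y)

Computing all quantities:
H(X) = 1.4060, H(Y) = 0.9710, H(X,Y) = 2.3639
H(X|Y) = 1.3929, H(Y|X) = 0.9579

Verification:
H(X) - H(X|Y) = 1.4060 - 1.3929 = 0.0131
H(Y) - H(Y|X) = 0.9710 - 0.9579 = 0.0131
H(X) + H(Y) - H(X,Y) = 1.4060 + 0.9710 - 2.3639 = 0.0131

All forms give I(X;Y) = 0.0131 bits. ✓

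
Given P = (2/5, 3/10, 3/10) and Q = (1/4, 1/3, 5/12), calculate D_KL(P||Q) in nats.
0.0578 nats

KL divergence: D_KL(P||Q) = Σ p(x) log(p(x)/q(x))

Computing term by term:
  x=0: 2/5 × log_e[(2/5)/(1/4)] = 2/5 × 0.4700 = 0.1880
  x=1: 3/10 × log_e[(3/10)/(1/3)] = 3/10 × -0.1054 = -0.0316
  x=2: 3/10 × log_e[(3/10)/(5/12)] = 3/10 × -0.3285 = -0.0986

D_KL(P||Q) = 0.0578 nats

Note: KL divergence is always non-negative and equals 0 iff P = Q.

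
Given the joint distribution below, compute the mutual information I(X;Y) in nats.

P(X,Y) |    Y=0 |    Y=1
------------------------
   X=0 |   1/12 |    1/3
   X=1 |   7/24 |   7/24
0.0487 nats

Mutual information: I(X;Y) = H(X) + H(Y) - H(X,Y)

Marginals:
P(X) = (5/12, 7/12), H(X) = 0.6792 nats
P(Y) = (3/8, 5/8), H(Y) = 0.6616 nats

Joint entropy: H(X,Y) = 1.2920 nats

I(X;Y) = 0.6792 + 0.6616 - 1.2920 = 0.0487 nats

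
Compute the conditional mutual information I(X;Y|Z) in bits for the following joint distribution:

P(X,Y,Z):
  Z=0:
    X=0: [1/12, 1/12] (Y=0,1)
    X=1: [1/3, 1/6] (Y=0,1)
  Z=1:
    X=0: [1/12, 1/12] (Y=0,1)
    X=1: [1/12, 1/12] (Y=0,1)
0.0105 bits

Conditional mutual information: I(X;Y|Z) = H(X|Z) + H(Y|Z) - H(X,Y|Z)

H(Z) = 0.9183
H(X,Z) = 1.7925 → H(X|Z) = 0.8742
H(Y,Z) = 1.8879 → H(Y|Z) = 0.9696
H(X,Y,Z) = 2.7516 → H(X,Y|Z) = 1.8333

I(X;Y|Z) = 0.8742 + 0.9696 - 1.8333 = 0.0105 bits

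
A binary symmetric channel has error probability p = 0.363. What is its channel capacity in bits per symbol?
0.0549 bits

For a binary symmetric channel (BSC) with error probability p:
Capacity C = 1 - H(p) bits per symbol

where H(p) = -p log₂(p) - (1-p) log₂(1-p) is the binary entropy function.

H(0.363) = 0.9451 bits
C = 1 - 0.9451 = 0.0549 bits per symbol

This means we can reliably transmit up to 0.0549 bits of information per channel use.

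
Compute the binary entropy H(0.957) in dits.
0.0770 dits

The binary entropy function is:
H(p) = -p log(p) - (1-p) log(1-p)

H(0.957) = -0.957 × log_10(0.957) - 0.043 × log_10(0.043)
H(0.957) = 0.0770 dits

Note: Binary entropy is maximized at p=0.5 (H=1 bit) and minimized at p=0 or p=1 (H=0).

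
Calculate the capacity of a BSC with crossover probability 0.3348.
0.0802 bits

For a binary symmetric channel (BSC) with error probability p:
Capacity C = 1 - H(p) bits per symbol

where H(p) = -p log₂(p) - (1-p) log₂(1-p) is the binary entropy function.

H(0.3348) = 0.9198 bits
C = 1 - 0.9198 = 0.0802 bits per symbol

This means we can reliably transmit up to 0.0802 bits of information per channel use.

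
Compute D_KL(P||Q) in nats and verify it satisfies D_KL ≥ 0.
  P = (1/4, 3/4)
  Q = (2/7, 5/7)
0.0032 nats

KL divergence satisfies the Gibbs inequality: D_KL(P||Q) ≥ 0 for all distributions P, Q.

D_KL(P||Q) = Σ p(x) log(p(x)/q(x))
Term by term:
  x=0: 1/4 × log_e[(1/4)/(2/7)] = -0.0334
  x=1: 3/4 × log_e[(3/4)/(5/7)] = 0.0366
D_KL(P||Q) = 0.0032 nats

D_KL(P||Q) = 0.0032 ≥ 0 ✓

This non-negativity is a fundamental property: relative entropy cannot be negative because it measures how different Q is from P.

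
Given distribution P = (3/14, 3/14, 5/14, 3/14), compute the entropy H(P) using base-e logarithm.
1.3580 nats

Shannon entropy is H(X) = -Σ p(x) log p(x).

For P = (3/14, 3/14, 5/14, 3/14):
H = -3/14 × log_e(3/14) -3/14 × log_e(3/14) -5/14 × log_e(5/14) -3/14 × log_e(3/14)
H = 1.3580 nats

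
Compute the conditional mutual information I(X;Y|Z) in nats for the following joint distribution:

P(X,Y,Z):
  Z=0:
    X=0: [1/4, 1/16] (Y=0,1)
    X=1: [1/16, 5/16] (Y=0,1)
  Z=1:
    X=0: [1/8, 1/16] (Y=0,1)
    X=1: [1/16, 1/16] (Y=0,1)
0.1527 nats

Conditional mutual information: I(X;Y|Z) = H(X|Z) + H(Y|Z) - H(X,Y|Z)

H(Z) = 0.6211
H(X,Z) = 1.3051 → H(X|Z) = 0.6840
H(Y,Z) = 1.3051 → H(Y|Z) = 0.6840
H(X,Y,Z) = 1.8364 → H(X,Y|Z) = 1.2153

I(X;Y|Z) = 0.6840 + 0.6840 - 1.2153 = 0.1527 nats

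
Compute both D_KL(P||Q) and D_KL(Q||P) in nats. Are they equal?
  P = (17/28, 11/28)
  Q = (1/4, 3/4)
D_KL(P||Q) = 0.2847, D_KL(Q||P) = 0.2631

KL divergence is not symmetric: D_KL(P||Q) ≠ D_KL(Q||P) in general.

D_KL(P||Q) = 0.2847 nats
D_KL(Q||P) = 0.2631 nats

No, they are not equal!

This asymmetry is why KL divergence is not a true distance metric.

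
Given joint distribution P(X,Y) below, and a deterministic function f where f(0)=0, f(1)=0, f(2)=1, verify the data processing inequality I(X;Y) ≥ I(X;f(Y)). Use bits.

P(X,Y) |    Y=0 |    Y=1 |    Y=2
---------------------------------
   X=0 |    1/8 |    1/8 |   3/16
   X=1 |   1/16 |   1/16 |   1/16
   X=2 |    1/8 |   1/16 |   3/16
I(X;Y) = 0.0208, I(X;f(Y)) = 0.0105, inequality holds: 0.0208 ≥ 0.0105

Data Processing Inequality: For any Markov chain X → Y → Z, we have I(X;Y) ≥ I(X;Z).

Here Z = f(Y) is a deterministic function of Y, forming X → Y → Z.

Original I(X;Y) = 0.0208 bits

After applying f:
P(X,Z) where Z=f(Y):
- P(X,Z=0) = P(X,Y=0) + P(X,Y=1)
- P(X,Z=1) = P(X,Y=2)

I(X;Z) = I(X;f(Y)) = 0.0105 bits

Verification: 0.0208 ≥ 0.0105 ✓

Information cannot be created by processing; the function f can only lose information about X.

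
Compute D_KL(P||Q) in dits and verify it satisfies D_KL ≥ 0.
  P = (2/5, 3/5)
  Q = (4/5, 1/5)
0.1659 dits

KL divergence satisfies the Gibbs inequality: D_KL(P||Q) ≥ 0 for all distributions P, Q.

D_KL(P||Q) = Σ p(x) log(p(x)/q(x))
Term by term:
  x=0: 2/5 × log_10[(2/5)/(4/5)] = -0.1204
  x=1: 3/5 × log_10[(3/5)/(1/5)] = 0.2863
D_KL(P||Q) = 0.1659 dits

D_KL(P||Q) = 0.1659 ≥ 0 ✓

This non-negativity is a fundamental property: relative entropy cannot be negative because it measures how different Q is from P.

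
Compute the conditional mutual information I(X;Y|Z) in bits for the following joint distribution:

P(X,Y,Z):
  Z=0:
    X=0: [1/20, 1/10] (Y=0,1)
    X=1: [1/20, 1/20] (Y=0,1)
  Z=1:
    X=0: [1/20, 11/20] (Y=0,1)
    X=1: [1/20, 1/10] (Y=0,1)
0.0438 bits

Conditional mutual information: I(X;Y|Z) = H(X|Z) + H(Y|Z) - H(X,Y|Z)

H(Z) = 0.8113
H(X,Z) = 1.5955 → H(X|Z) = 0.7842
H(Y,Z) = 1.4789 → H(Y|Z) = 0.6676
H(X,Y,Z) = 2.2192 → H(X,Y|Z) = 1.4080

I(X;Y|Z) = 0.7842 + 0.6676 - 1.4080 = 0.0438 bits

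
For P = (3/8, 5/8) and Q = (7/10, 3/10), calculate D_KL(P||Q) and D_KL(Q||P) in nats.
D_KL(P||Q) = 0.2247, D_KL(Q||P) = 0.2167

KL divergence is not symmetric: D_KL(P||Q) ≠ D_KL(Q||P) in general.

D_KL(P||Q) = 0.2247 nats
D_KL(Q||P) = 0.2167 nats

No, they are not equal!

This asymmetry is why KL divergence is not a true distance metric.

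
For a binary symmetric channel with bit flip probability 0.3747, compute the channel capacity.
0.0458 bits

For a binary symmetric channel (BSC) with error probability p:
Capacity C = 1 - H(p) bits per symbol

where H(p) = -p log₂(p) - (1-p) log₂(1-p) is the binary entropy function.

H(0.3747) = 0.9542 bits
C = 1 - 0.9542 = 0.0458 bits per symbol

This means we can reliably transmit up to 0.0458 bits of information per channel use.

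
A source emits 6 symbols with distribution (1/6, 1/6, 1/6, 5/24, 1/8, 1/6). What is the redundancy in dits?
0.0046 dits

Redundancy measures how far a source is from maximum entropy:
R = H_max - H(X)

Maximum entropy for 6 symbols: H_max = log_10(6) = 0.7782 dits
Actual entropy: H(X) = 0.7736 dits
Redundancy: R = 0.7782 - 0.7736 = 0.0046 dits

This redundancy represents potential for compression: the source could be compressed by 0.0046 dits per symbol.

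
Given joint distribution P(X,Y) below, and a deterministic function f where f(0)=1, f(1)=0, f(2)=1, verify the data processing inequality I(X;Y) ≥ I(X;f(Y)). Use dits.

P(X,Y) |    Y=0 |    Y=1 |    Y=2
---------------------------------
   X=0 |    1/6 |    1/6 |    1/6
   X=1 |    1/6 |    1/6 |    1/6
I(X;Y) = 0.0000, I(X;f(Y)) = 0.0000, inequality holds: 0.0000 ≥ 0.0000

Data Processing Inequality: For any Markov chain X → Y → Z, we have I(X;Y) ≥ I(X;Z).

Here Z = f(Y) is a deterministic function of Y, forming X → Y → Z.

Original I(X;Y) = 0.0000 dits

After applying f:
P(X,Z) where Z=f(Y):
- P(X,Z=0) = P(X,Y=1)
- P(X,Z=1) = P(X,Y=0) + P(X,Y=2)

I(X;Z) = I(X;f(Y)) = 0.0000 dits

Verification: 0.0000 ≥ 0.0000 ✓

Information cannot be created by processing; the function f can only lose information about X.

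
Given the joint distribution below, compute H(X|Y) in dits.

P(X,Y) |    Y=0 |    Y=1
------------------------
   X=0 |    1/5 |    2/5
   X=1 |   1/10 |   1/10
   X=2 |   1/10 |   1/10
0.4067 dits

Using the chain rule: H(X|Y) = H(X,Y) - H(Y)

First, compute H(X,Y) = 0.6990 dits

Marginal P(Y) = (2/5, 3/5)
H(Y) = 0.2923 dits

H(X|Y) = H(X,Y) - H(Y) = 0.6990 - 0.2923 = 0.4067 dits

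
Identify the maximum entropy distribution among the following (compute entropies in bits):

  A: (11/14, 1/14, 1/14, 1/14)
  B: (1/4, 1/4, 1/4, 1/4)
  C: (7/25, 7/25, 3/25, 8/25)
B

For a discrete distribution over n outcomes, entropy is maximized by the uniform distribution.

Computing entropies:
H(A) = 1.0892 bits
H(B) = 2.0000 bits
H(C) = 1.9215 bits

The uniform distribution (where all probabilities equal 1/4) achieves the maximum entropy of log_2(4) = 2.0000 bits.

Distribution B has the highest entropy.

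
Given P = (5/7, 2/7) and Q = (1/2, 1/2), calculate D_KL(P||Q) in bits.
0.1369 bits

KL divergence: D_KL(P||Q) = Σ p(x) log(p(x)/q(x))

Computing term by term:
  x=0: 5/7 × log_2[(5/7)/(1/2)] = 5/7 × 0.5146 = 0.3676
  x=1: 2/7 × log_2[(2/7)/(1/2)] = 2/7 × -0.8074 = -0.2307

D_KL(P||Q) = 0.1369 bits

Note: KL divergence is always non-negative and equals 0 iff P = Q.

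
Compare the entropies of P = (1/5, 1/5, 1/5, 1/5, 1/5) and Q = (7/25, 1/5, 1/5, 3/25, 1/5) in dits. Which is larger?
P

Computing entropies in dits:
H(P) = 0.6990
H(Q) = 0.6847

Distribution P has higher entropy.

Intuition: The distribution closer to uniform (more spread out) has higher entropy.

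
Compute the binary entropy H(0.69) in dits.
0.2689 dits

The binary entropy function is:
H(p) = -p log(p) - (1-p) log(1-p)

H(0.69) = -0.69 × log_10(0.69) - 0.31 × log_10(0.31)
H(0.69) = 0.2689 dits

Note: Binary entropy is maximized at p=0.5 (H=1 bit) and minimized at p=0 or p=1 (H=0).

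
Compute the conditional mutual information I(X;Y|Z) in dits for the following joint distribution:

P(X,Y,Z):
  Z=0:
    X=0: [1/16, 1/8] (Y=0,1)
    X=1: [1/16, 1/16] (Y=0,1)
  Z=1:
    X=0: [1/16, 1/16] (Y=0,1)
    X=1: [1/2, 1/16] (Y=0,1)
0.0206 dits

Conditional mutual information: I(X;Y|Z) = H(X|Z) + H(Y|Z) - H(X,Y|Z)

H(Z) = 0.2697
H(X,Z) = 0.5026 → H(X|Z) = 0.2329
H(Y,Z) = 0.5026 → H(Y|Z) = 0.2329
H(X,Y,Z) = 0.7149 → H(X,Y|Z) = 0.4452

I(X;Y|Z) = 0.2329 + 0.2329 - 0.4452 = 0.0206 dits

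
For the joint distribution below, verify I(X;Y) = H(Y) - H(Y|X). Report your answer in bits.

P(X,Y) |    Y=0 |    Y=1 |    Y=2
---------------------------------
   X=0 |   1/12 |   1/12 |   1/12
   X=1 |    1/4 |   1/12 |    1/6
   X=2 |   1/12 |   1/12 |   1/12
I(X;Y) = 0.0325 bits

Mutual information has multiple equivalent forms:
- I(X;Y) = H(X) - H(X|Y)
- I(X;Y) = H(Y) - H(Y|X)
- I(X;Y) = H(X) + H(Y) - H(X,Y)

Computing all quantities:
H(X) = 1.5000, H(Y) = 1.5546, H(X,Y) = 3.0221
H(X|Y) = 1.4675, H(Y|X) = 1.5221

Verification:
H(X) - H(X|Y) = 1.5000 - 1.4675 = 0.0325
H(Y) - H(Y|X) = 1.5546 - 1.5221 = 0.0325
H(X) + H(Y) - H(X,Y) = 1.5000 + 1.5546 - 3.0221 = 0.0325

All forms give I(X;Y) = 0.0325 bits. ✓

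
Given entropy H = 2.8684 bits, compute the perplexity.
7.3025

Perplexity is 2^H (or exp(H) for natural log).

H = 2.8684 bits
Perplexity = 2^2.8684 = 7.3025

Interpretation: The model's uncertainty is equivalent to choosing uniformly among 7.3 options.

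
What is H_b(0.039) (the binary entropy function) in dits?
0.0716 dits

The binary entropy function is:
H(p) = -p log(p) - (1-p) log(1-p)

H(0.039) = -0.039 × log_10(0.039) - 0.961 × log_10(0.961)
H(0.039) = 0.0716 dits

Note: Binary entropy is maximized at p=0.5 (H=1 bit) and minimized at p=0 or p=1 (H=0).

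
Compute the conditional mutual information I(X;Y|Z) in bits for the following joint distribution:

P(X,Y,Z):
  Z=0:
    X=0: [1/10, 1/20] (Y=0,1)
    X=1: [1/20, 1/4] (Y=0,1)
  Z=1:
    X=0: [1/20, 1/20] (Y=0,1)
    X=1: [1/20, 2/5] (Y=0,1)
0.1302 bits

Conditional mutual information: I(X;Y|Z) = H(X|Z) + H(Y|Z) - H(X,Y|Z)

H(Z) = 0.9928
H(X,Z) = 1.7822 → H(X|Z) = 0.7895
H(Y,Z) = 1.7822 → H(Y|Z) = 0.7895
H(X,Y,Z) = 2.4414 → H(X,Y|Z) = 1.4487

I(X;Y|Z) = 0.7895 + 0.7895 - 1.4487 = 0.1302 bits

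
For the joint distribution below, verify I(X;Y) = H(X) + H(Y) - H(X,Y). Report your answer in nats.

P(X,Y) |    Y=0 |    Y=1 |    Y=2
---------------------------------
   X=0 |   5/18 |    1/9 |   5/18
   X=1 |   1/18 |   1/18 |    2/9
I(X;Y) = 0.0368 nats

Mutual information has multiple equivalent forms:
- I(X;Y) = H(X) - H(X|Y)
- I(X;Y) = H(Y) - H(Y|X)
- I(X;Y) = H(X) + H(Y) - H(X,Y)

Computing all quantities:
H(X) = 0.6365, H(Y) = 1.0114, H(X,Y) = 1.6112
H(X|Y) = 0.5998, H(Y|X) = 0.9746

Verification:
H(X) - H(X|Y) = 0.6365 - 0.5998 = 0.0368
H(Y) - H(Y|X) = 1.0114 - 0.9746 = 0.0368
H(X) + H(Y) - H(X,Y) = 0.6365 + 1.0114 - 1.6112 = 0.0368

All forms give I(X;Y) = 0.0368 nats. ✓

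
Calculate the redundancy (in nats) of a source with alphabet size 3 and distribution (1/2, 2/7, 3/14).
0.0640 nats

Redundancy measures how far a source is from maximum entropy:
R = H_max - H(X)

Maximum entropy for 3 symbols: H_max = log_e(3) = 1.0986 nats
Actual entropy: H(X) = 1.0346 nats
Redundancy: R = 1.0986 - 1.0346 = 0.0640 nats

This redundancy represents potential for compression: the source could be compressed by 0.0640 nats per symbol.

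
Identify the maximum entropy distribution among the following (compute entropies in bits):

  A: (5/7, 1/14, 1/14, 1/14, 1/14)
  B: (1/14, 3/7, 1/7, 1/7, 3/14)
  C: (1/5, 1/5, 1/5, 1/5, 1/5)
C

For a discrete distribution over n outcomes, entropy is maximized by the uniform distribution.

Computing entropies:
H(A) = 1.4345 bits
H(B) = 2.0742 bits
H(C) = 2.3219 bits

The uniform distribution (where all probabilities equal 1/5) achieves the maximum entropy of log_2(5) = 2.3219 bits.

Distribution C has the highest entropy.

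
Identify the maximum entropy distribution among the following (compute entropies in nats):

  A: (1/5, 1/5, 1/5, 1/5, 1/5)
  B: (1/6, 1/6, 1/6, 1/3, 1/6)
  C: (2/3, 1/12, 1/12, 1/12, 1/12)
A

For a discrete distribution over n outcomes, entropy is maximized by the uniform distribution.

Computing entropies:
H(A) = 1.6094 nats
H(B) = 1.5607 nats
H(C) = 1.0986 nats

The uniform distribution (where all probabilities equal 1/5) achieves the maximum entropy of log_e(5) = 1.6094 nats.

Distribution A has the highest entropy.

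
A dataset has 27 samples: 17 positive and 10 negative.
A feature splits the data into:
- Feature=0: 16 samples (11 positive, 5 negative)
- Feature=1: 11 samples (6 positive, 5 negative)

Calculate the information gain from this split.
0.0150 bits

Information Gain = H(Y) - H(Y|Feature)

Before split:
P(positive) = 17/27 = 0.6296
H(Y) = 0.9510 bits

After split:
Feature=0: H = 0.8960 bits (weight = 16/27)
Feature=1: H = 0.9940 bits (weight = 11/27)
H(Y|Feature) = (16/27)×0.8960 + (11/27)×0.9940 = 0.9360 bits

Information Gain = 0.9510 - 0.9360 = 0.0150 bits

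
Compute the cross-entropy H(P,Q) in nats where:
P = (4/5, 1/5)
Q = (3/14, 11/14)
1.2806 nats

Cross-entropy: H(P,Q) = -Σ p(x) log q(x)

Alternatively: H(P,Q) = H(P) + D_KL(P||Q)
H(P) = 0.5004 nats
D_KL(P||Q) = 0.7802 nats

H(P,Q) = 0.5004 + 0.7802 = 1.2806 nats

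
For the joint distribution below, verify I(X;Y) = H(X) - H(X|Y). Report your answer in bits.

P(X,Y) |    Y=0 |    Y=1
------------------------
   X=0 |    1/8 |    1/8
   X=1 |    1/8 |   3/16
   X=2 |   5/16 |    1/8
I(X;Y) = 0.0577 bits

Mutual information has multiple equivalent forms:
- I(X;Y) = H(X) - H(X|Y)
- I(X;Y) = H(Y) - H(Y|X)
- I(X;Y) = H(X) + H(Y) - H(X,Y)

Computing all quantities:
H(X) = 1.5462, H(Y) = 0.9887, H(X,Y) = 2.4772
H(X|Y) = 1.4885, H(Y|X) = 0.9310

Verification:
H(X) - H(X|Y) = 1.5462 - 1.4885 = 0.0577
H(Y) - H(Y|X) = 0.9887 - 0.9310 = 0.0577
H(X) + H(Y) - H(X,Y) = 1.5462 + 0.9887 - 2.4772 = 0.0577

All forms give I(X;Y) = 0.0577 bits. ✓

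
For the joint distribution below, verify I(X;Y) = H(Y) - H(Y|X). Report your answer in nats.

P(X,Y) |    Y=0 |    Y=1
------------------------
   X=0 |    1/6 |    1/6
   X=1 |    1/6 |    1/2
I(X;Y) = 0.0306 nats

Mutual information has multiple equivalent forms:
- I(X;Y) = H(X) - H(X|Y)
- I(X;Y) = H(Y) - H(Y|X)
- I(X;Y) = H(X) + H(Y) - H(X,Y)

Computing all quantities:
H(X) = 0.6365, H(Y) = 0.6365, H(X,Y) = 1.2425
H(X|Y) = 0.6059, H(Y|X) = 0.6059

Verification:
H(X) - H(X|Y) = 0.6365 - 0.6059 = 0.0306
H(Y) - H(Y|X) = 0.6365 - 0.6059 = 0.0306
H(X) + H(Y) - H(X,Y) = 0.6365 + 0.6365 - 1.2425 = 0.0306

All forms give I(X;Y) = 0.0306 nats. ✓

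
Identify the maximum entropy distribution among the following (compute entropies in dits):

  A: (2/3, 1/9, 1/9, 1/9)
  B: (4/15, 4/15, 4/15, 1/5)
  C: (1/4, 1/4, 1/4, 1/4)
C

For a discrete distribution over n outcomes, entropy is maximized by the uniform distribution.

Computing entropies:
H(A) = 0.4355 dits
H(B) = 0.5990 dits
H(C) = 0.6021 dits

The uniform distribution (where all probabilities equal 1/4) achieves the maximum entropy of log_10(4) = 0.6021 dits.

Distribution C has the highest entropy.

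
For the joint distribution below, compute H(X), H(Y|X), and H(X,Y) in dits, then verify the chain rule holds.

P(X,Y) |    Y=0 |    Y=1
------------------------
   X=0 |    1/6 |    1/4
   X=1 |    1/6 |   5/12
H(X,Y) = 0.5683, H(X) = 0.2950, H(Y|X) = 0.2734 (all in dits)

Chain rule: H(X,Y) = H(X) + H(Y|X)

Left side — joint entropy directly:
H(X,Y) = -Σ p(x,y) log p(x,y) = 0.5683 dits

Right side — compute H(Y|X) from the conditional distributions:
P(X) = (5/12, 7/12), so H(X) = 0.2950 dits
H(Y|X) = Σ_x P(X=x) · H(Y|X=x):
  P(Y|X=0) = (2/5, 3/5), H(Y|X=0) = 0.2923, weight P(X=0) = 5/12
  P(Y|X=1) = (2/7, 5/7), H(Y|X=1) = 0.2598, weight P(X=1) = 7/12
H(Y|X) = 0.2734 dits

H(X) + H(Y|X) = 0.2950 + 0.2734 = 0.5683 dits

Both sides equal 0.5683 dits. ✓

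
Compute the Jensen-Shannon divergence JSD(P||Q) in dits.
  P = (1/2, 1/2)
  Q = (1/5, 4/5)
0.0220 dits

Jensen-Shannon divergence is:
JSD(P||Q) = 0.5 × D_KL(P||M) + 0.5 × D_KL(Q||M)
where M = 0.5 × (P + Q) is the mixture distribution.

M = 0.5 × (1/2, 1/2) + 0.5 × (1/5, 4/5) = (7/20, 13/20)

D_KL(P||M) = 0.0205 dits
D_KL(Q||M) = 0.0235 dits

JSD(P||Q) = 0.5 × 0.0205 + 0.5 × 0.0235 = 0.0220 dits

Unlike KL divergence, JSD is symmetric and bounded: 0 ≤ JSD ≤ log(2).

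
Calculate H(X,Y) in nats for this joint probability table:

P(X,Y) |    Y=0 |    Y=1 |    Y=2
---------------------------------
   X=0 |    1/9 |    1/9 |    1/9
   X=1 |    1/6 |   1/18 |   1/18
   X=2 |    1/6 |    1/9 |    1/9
2.1391 nats

Joint entropy is H(X,Y) = -Σ_{x,y} p(x,y) log p(x,y).

Summing over all non-zero entries:
H(X,Y) = -[1/9·log_e(1/9) + 1/9·log_e(1/9) + 1/9·log_e(1/9) + 1/6·log_e(1/6) + 1/18·log_e(1/18) + 1/18·log_e(1/18) + 1/6·log_e(1/6) + 1/9·log_e(1/9) + 1/9·log_e(1/9)]
H(X,Y) = 2.1391 nats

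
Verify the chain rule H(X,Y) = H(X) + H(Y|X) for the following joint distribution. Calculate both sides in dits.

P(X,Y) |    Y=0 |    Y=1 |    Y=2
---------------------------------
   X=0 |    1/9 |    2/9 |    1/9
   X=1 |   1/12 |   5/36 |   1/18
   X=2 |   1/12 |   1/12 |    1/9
H(X,Y) = 0.9218, H(X) = 0.4656, H(Y|X) = 0.4563 (all in dits)

Chain rule: H(X,Y) = H(X) + H(Y|X)

Left side — joint entropy directly:
H(X,Y) = -Σ p(x,y) log p(x,y) = 0.9218 dits

Right side — compute H(Y|X) from the conditional distributions:
P(X) = (4/9, 5/18, 5/18), so H(X) = 0.4656 dits
H(Y|X) = Σ_x P(X=x) · H(Y|X=x):
  P(Y|X=0) = (1/4, 1/2, 1/4), H(Y|X=0) = 0.4515, weight P(X=0) = 4/9
  P(Y|X=1) = (3/10, 1/2, 1/5), H(Y|X=1) = 0.4472, weight P(X=1) = 5/18
  P(Y|X=2) = (3/10, 3/10, 2/5), H(Y|X=2) = 0.4729, weight P(X=2) = 5/18
H(Y|X) = 0.4563 dits

H(X) + H(Y|X) = 0.4656 + 0.4563 = 0.9218 dits

Both sides equal 0.9218 dits. ✓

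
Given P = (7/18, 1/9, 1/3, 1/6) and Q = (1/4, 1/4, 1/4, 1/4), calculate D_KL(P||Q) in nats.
0.1100 nats

KL divergence: D_KL(P||Q) = Σ p(x) log(p(x)/q(x))

Computing term by term:
  x=0: 7/18 × log_e[(7/18)/(1/4)] = 7/18 × 0.4418 = 0.1718
  x=1: 1/9 × log_e[(1/9)/(1/4)] = 1/9 × -0.8109 = -0.0901
  x=2: 1/3 × log_e[(1/3)/(1/4)] = 1/3 × 0.2877 = 0.0959
  x=3: 1/6 × log_e[(1/6)/(1/4)] = 1/6 × -0.4055 = -0.0676

D_KL(P||Q) = 0.1100 nats

Note: KL divergence is always non-negative and equals 0 iff P = Q.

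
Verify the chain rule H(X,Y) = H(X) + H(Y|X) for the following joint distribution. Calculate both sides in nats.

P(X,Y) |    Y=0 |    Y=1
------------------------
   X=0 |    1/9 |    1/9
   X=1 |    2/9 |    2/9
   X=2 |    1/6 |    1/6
H(X,Y) = 1.7540, H(X) = 1.0609, H(Y|X) = 0.6931 (all in nats)

Chain rule: H(X,Y) = H(X) + H(Y|X)

Left side — joint entropy directly:
H(X,Y) = -Σ p(x,y) log p(x,y) = 1.7540 nats

Right side — compute H(Y|X) from the conditional distributions:
P(X) = (2/9, 4/9, 1/3), so H(X) = 1.0609 nats
H(Y|X) = Σ_x P(X=x) · H(Y|X=x):
  P(Y|X=0) = (1/2, 1/2), H(Y|X=0) = 0.6931, weight P(X=0) = 2/9
  P(Y|X=1) = (1/2, 1/2), H(Y|X=1) = 0.6931, weight P(X=1) = 4/9
  P(Y|X=2) = (1/2, 1/2), H(Y|X=2) = 0.6931, weight P(X=2) = 1/3
H(Y|X) = 0.6931 nats

H(X) + H(Y|X) = 1.0609 + 0.6931 = 1.7540 nats

Both sides equal 1.7540 nats. ✓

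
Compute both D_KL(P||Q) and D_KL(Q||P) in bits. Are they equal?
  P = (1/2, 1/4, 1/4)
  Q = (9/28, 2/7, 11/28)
D_KL(P||Q) = 0.1075, D_KL(Q||P) = 0.1063

KL divergence is not symmetric: D_KL(P||Q) ≠ D_KL(Q||P) in general.

D_KL(P||Q) = 0.1075 bits
D_KL(Q||P) = 0.1063 bits

No, they are not equal!

This asymmetry is why KL divergence is not a true distance metric.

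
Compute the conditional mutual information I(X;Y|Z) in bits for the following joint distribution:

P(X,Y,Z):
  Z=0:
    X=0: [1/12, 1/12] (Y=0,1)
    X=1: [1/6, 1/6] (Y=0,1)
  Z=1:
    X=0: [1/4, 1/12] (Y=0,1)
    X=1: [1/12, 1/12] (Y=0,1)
0.0221 bits

Conditional mutual information: I(X;Y|Z) = H(X|Z) + H(Y|Z) - H(X,Y|Z)

H(Z) = 1.0000
H(X,Z) = 1.9183 → H(X|Z) = 0.9183
H(Y,Z) = 1.9591 → H(Y|Z) = 0.9591
H(X,Y,Z) = 2.8554 → H(X,Y|Z) = 1.8554

I(X;Y|Z) = 0.9183 + 0.9591 - 1.8554 = 0.0221 bits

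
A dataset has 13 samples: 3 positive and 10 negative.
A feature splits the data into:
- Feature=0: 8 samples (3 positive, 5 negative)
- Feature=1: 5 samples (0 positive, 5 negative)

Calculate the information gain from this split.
0.1920 bits

Information Gain = H(Y) - H(Y|Feature)

Before split:
P(positive) = 3/13 = 0.2308
H(Y) = 0.7793 bits

After split:
Feature=0: H = 0.9544 bits (weight = 8/13)
Feature=1: H = 0.0000 bits (weight = 5/13)
H(Y|Feature) = (8/13)×0.9544 + (5/13)×0.0000 = 0.5873 bits

Information Gain = 0.7793 - 0.5873 = 0.1920 bits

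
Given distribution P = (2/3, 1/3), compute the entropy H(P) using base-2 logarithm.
0.9183 bits

Shannon entropy is H(X) = -Σ p(x) log p(x).

For P = (2/3, 1/3):
H = -2/3 × log_2(2/3) -1/3 × log_2(1/3)
H = 0.9183 bits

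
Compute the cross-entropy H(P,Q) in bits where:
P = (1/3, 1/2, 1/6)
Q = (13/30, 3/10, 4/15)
1.5884 bits

Cross-entropy: H(P,Q) = -Σ p(x) log q(x)

Alternatively: H(P,Q) = H(P) + D_KL(P||Q)
H(P) = 1.4591 bits
D_KL(P||Q) = 0.1293 bits

H(P,Q) = 1.4591 + 0.1293 = 1.5884 bits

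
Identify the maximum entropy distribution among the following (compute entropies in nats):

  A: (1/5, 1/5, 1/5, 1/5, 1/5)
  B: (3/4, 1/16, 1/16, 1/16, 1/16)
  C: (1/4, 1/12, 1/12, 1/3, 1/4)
A

For a discrete distribution over n outcomes, entropy is maximized by the uniform distribution.

Computing entropies:
H(A) = 1.6094 nats
H(B) = 0.9089 nats
H(C) = 1.4735 nats

The uniform distribution (where all probabilities equal 1/5) achieves the maximum entropy of log_e(5) = 1.6094 nats.

Distribution A has the highest entropy.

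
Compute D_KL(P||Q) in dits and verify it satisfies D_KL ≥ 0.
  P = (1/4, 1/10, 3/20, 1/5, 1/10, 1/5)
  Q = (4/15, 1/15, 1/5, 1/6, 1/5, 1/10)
0.0378 dits

KL divergence satisfies the Gibbs inequality: D_KL(P||Q) ≥ 0 for all distributions P, Q.

D_KL(P||Q) = Σ p(x) log(p(x)/q(x))
Term by term:
  x=0: 1/4 × log_10[(1/4)/(4/15)] = -0.0070
  x=1: 1/10 × log_10[(1/10)/(1/15)] = 0.0176
  x=2: 3/20 × log_10[(3/20)/(1/5)] = -0.0187
  x=3: 1/5 × log_10[(1/5)/(1/6)] = 0.0158
  x=4: 1/10 × log_10[(1/10)/(1/5)] = -0.0301
  x=5: 1/5 × log_10[(1/5)/(1/10)] = 0.0602
D_KL(P||Q) = 0.0378 dits

D_KL(P||Q) = 0.0378 ≥ 0 ✓

This non-negativity is a fundamental property: relative entropy cannot be negative because it measures how different Q is from P.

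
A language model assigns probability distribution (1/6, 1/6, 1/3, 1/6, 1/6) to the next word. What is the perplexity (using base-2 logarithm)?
4.7622

Perplexity is 2^H (or exp(H) for natural log).

First, H = -Σ p log p = 2.2516 bits
Perplexity = 2^2.2516 = 4.7622

Interpretation: The model's uncertainty is equivalent to choosing uniformly among 4.8 options.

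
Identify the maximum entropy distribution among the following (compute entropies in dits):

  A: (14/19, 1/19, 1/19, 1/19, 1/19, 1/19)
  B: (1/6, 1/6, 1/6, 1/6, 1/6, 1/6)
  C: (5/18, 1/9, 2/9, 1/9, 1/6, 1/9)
B

For a discrete distribution over n outcomes, entropy is maximized by the uniform distribution.

Computing entropies:
H(A) = 0.4342 dits
H(B) = 0.7782 dits
H(C) = 0.7475 dits

The uniform distribution (where all probabilities equal 1/6) achieves the maximum entropy of log_10(6) = 0.7782 dits.

Distribution B has the highest entropy.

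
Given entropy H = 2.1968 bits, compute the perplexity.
4.5846

Perplexity is 2^H (or exp(H) for natural log).

H = 2.1968 bits
Perplexity = 2^2.1968 = 4.5846

Interpretation: The model's uncertainty is equivalent to choosing uniformly among 4.6 options.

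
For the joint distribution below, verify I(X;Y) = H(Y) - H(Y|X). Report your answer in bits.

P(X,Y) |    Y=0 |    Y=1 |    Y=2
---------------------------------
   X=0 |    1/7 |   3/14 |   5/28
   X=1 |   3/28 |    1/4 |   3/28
I(X;Y) = 0.0150 bits

Mutual information has multiple equivalent forms:
- I(X;Y) = H(X) - H(X|Y)
- I(X;Y) = H(Y) - H(Y|X)
- I(X;Y) = H(X) + H(Y) - H(X,Y)

Computing all quantities:
H(X) = 0.9963, H(Y) = 1.5303, H(X,Y) = 2.5116
H(X|Y) = 0.9813, H(Y|X) = 1.5153

Verification:
H(X) - H(X|Y) = 0.9963 - 0.9813 = 0.0150
H(Y) - H(Y|X) = 1.5303 - 1.5153 = 0.0150
H(X) + H(Y) - H(X,Y) = 0.9963 + 1.5303 - 2.5116 = 0.0150

All forms give I(X;Y) = 0.0150 bits. ✓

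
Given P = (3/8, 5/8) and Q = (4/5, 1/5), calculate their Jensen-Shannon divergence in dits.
0.0420 dits

Jensen-Shannon divergence is:
JSD(P||Q) = 0.5 × D_KL(P||M) + 0.5 × D_KL(Q||M)
where M = 0.5 × (P + Q) is the mixture distribution.

M = 0.5 × (3/8, 5/8) + 0.5 × (4/5, 1/5) = (0.5875, 0.4125)

D_KL(P||M) = 0.0397 dits
D_KL(Q||M) = 0.0444 dits

JSD(P||Q) = 0.5 × 0.0397 + 0.5 × 0.0444 = 0.0420 dits

Unlike KL divergence, JSD is symmetric and bounded: 0 ≤ JSD ≤ log(2).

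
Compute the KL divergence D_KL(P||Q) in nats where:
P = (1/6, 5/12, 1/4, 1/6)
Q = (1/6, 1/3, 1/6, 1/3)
0.0788 nats

KL divergence: D_KL(P||Q) = Σ p(x) log(p(x)/q(x))

Computing term by term:
  x=0: 1/6 × log_e[(1/6)/(1/6)] = 1/6 × 0.0000 = 0.0000
  x=1: 5/12 × log_e[(5/12)/(1/3)] = 5/12 × 0.2231 = 0.0930
  x=2: 1/4 × log_e[(1/4)/(1/6)] = 1/4 × 0.4055 = 0.1014
  x=3: 1/6 × log_e[(1/6)/(1/3)] = 1/6 × -0.6931 = -0.1155

D_KL(P||Q) = 0.0788 nats

Note: KL divergence is always non-negative and equals 0 iff P = Q.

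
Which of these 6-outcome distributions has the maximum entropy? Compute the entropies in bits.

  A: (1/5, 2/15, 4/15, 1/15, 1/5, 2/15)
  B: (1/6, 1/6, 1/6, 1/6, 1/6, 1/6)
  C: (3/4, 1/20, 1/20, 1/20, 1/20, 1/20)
B

For a discrete distribution over n outcomes, entropy is maximized by the uniform distribution.

Computing entropies:
H(A) = 2.4729 bits
H(B) = 2.5850 bits
H(C) = 1.3918 bits

The uniform distribution (where all probabilities equal 1/6) achieves the maximum entropy of log_2(6) = 2.5850 bits.

Distribution B has the highest entropy.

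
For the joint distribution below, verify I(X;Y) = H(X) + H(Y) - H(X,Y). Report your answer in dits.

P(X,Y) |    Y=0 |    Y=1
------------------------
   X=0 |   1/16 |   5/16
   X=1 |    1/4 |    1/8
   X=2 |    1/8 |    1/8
I(X;Y) = 0.0453 dits

Mutual information has multiple equivalent forms:
- I(X;Y) = H(X) - H(X|Y)
- I(X;Y) = H(Y) - H(Y|X)
- I(X;Y) = H(X) + H(Y) - H(X,Y)

Computing all quantities:
H(X) = 0.4700, H(Y) = 0.2976, H(X,Y) = 0.7223
H(X|Y) = 0.4247, H(Y|X) = 0.2523

Verification:
H(X) - H(X|Y) = 0.4700 - 0.4247 = 0.0453
H(Y) - H(Y|X) = 0.2976 - 0.2523 = 0.0453
H(X) + H(Y) - H(X,Y) = 0.4700 + 0.2976 - 0.7223 = 0.0453

All forms give I(X;Y) = 0.0453 dits. ✓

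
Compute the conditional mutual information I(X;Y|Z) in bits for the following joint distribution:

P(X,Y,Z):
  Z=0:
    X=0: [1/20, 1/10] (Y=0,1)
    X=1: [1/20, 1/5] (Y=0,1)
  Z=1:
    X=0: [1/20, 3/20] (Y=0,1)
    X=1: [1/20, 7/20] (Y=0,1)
0.0166 bits

Conditional mutual information: I(X;Y|Z) = H(X|Z) + H(Y|Z) - H(X,Y|Z)

H(Z) = 0.9710
H(X,Z) = 1.9037 → H(X|Z) = 0.9328
H(Y,Z) = 1.6855 → H(Y|Z) = 0.7145
H(X,Y,Z) = 2.6016 → H(X,Y|Z) = 1.6307

I(X;Y|Z) = 0.9328 + 0.7145 - 1.6307 = 0.0166 bits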